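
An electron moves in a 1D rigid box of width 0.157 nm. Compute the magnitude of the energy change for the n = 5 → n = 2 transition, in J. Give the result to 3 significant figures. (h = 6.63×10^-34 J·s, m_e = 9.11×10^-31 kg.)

|ΔE| = 5.14×10^-17 J

E_1 = h²/(8m_eL²) = 2.447×10^-18 J.
|ΔE| = |5² − 2²|·E_1 = 21·2.447×10^-18 J = 5.14×10^-17 J.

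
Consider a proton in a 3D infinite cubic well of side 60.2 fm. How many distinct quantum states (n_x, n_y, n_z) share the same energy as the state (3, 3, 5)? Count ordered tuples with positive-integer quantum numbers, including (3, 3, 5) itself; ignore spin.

degeneracy = 3

The level has n_x² + n_y² + n_z² = 43. The ordered positive-integer solutions are (3, 3, 5), (3, 5, 3), (5, 3, 3).
That gives 3 states.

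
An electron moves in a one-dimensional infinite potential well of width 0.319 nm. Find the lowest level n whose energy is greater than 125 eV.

n = 6

E_1 = h²/(8m_eL²) = 5.921×10^-19 J = 3.696 eV.
Need n² > 125/3.696 = 33.82, i.e. n > 5.815.
The smallest integer satisfying this is n = 6.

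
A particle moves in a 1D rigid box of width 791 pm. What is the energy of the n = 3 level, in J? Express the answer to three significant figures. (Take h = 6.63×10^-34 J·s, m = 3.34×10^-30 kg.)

E_3 = 2.37×10^-19 J

For an infinite well E_n = n²h²/(8mL²), so E_1 = h²/(8mL²) = (6.63×10^-34)²/(8·3.34×10^-30·(7.91×10^-10 m)²) = 2.629×10^-20 J.
Then E_3 = 3²·E_1 = 9·2.629×10^-20 J = 2.37×10^-19 J.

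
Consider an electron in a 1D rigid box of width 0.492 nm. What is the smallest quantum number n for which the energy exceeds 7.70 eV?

n = 3

E_1 = h²/(8m_eL²) = 2.489×10^-19 J = 1.554 eV.
Need n² > 7.70/1.554 = 4.955, i.e. n > 2.226.
The smallest integer satisfying this is n = 3.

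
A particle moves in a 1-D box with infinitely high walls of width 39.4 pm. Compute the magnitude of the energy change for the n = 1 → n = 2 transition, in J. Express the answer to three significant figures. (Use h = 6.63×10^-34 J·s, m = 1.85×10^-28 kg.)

E_1 = h²/(8mL²) = 1.913×10^-19 J.
|ΔE| = |1² − 2²|·E_1 = 3·1.913×10^-19 J = 5.74×10^-19 J.

|ΔE| = 5.74×10^-19 J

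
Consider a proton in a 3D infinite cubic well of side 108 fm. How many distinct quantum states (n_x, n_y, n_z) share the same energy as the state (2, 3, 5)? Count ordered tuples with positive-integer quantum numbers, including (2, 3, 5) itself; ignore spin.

The level has n_x² + n_y² + n_z² = 38. The ordered positive-integer solutions are (1, 1, 6), (1, 6, 1), (2, 3, 5), (2, 5, 3), (3, 2, 5), (3, 5, 2), (5, 2, 3), (5, 3, 2), (6, 1, 1).
That gives 9 states.

degeneracy = 9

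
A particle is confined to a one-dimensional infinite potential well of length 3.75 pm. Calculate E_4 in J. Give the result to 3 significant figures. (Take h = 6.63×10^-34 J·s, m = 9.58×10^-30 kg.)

For an infinite well E_n = n²h²/(8mL²), so E_1 = h²/(8mL²) = (6.63×10^-34)²/(8·9.58×10^-30·(3.75×10^-12 m)²) = 4.079×10^-16 J.
Then E_4 = 4²·E_1 = 16·4.079×10^-16 J = 6.53×10^-15 J.

E_4 = 6.53×10^-15 J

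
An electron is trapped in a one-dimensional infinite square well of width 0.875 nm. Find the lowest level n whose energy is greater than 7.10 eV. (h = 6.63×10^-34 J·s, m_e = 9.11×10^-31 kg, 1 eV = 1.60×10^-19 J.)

E_1 = h²/(8m_eL²) = 7.878×10^-20 J = 0.4924 eV.
Need n² > 7.10/0.4924 = 14.42, i.e. n > 3.797.
The smallest integer satisfying this is n = 4.

n = 4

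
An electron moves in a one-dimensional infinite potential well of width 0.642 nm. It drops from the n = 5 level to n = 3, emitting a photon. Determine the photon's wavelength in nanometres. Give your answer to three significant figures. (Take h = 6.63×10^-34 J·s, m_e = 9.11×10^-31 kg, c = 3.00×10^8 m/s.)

E_1 = h²/(8m_eL²) = 1.463×10^-19 J, so ΔE = (5² − 3²)E_1 = 2.341×10^-18 J.
λ = hc/ΔE = (6.63×10^-34·3.00×10^8)/2.341×10^-18 = 8.50×10^-8 m = 85.0 nm.

λ = 85.0 nm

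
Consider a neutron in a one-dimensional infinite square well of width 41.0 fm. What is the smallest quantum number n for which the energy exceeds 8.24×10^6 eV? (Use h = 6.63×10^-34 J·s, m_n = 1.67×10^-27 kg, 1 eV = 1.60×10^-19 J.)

n = 9

E_1 = h²/(8m_nL²) = 1.957×10^-14 J = 1.223×10^5 eV.
Need n² > 8.24×10^6/1.223×10^5 = 67.38, i.e. n > 8.209.
The smallest integer satisfying this is n = 9.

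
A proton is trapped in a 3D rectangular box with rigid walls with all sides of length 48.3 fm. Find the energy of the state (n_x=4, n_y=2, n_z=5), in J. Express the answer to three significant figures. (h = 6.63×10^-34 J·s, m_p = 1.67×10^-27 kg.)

E = 6.35×10^-13 J

For a 3D rectangular well E = (h²/8m_p)·Σ n_i²/L_i² = (6.63×10^-34)²/(8·1.67×10^-27) · [4²/(48.3 fm)² + 2²/(48.3 fm)² + 5²/(48.3 fm)²].
Evaluating gives E = 6.35×10^-13 J.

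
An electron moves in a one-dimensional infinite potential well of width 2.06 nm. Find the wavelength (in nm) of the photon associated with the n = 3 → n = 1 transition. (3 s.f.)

λ = 1.75×10^3 nm

E_1 = h²/(8m_eL²) = 1.420×10^-20 J, so ΔE = (3² − 1²)E_1 = 1.136×10^-19 J.
λ = hc/ΔE = (6.626×10^-34·2.998×10^8)/1.136×10^-19 = 1.75×10^-6 m = 1.75×10^3 nm.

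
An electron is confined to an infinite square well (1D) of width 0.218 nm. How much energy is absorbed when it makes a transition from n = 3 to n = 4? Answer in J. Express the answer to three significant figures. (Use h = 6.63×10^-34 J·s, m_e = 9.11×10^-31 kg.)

|ΔE| = 8.88×10^-18 J

E_1 = h²/(8m_eL²) = 1.269×10^-18 J.
|ΔE| = |3² − 4²|·E_1 = 7·1.269×10^-18 J = 8.88×10^-18 J.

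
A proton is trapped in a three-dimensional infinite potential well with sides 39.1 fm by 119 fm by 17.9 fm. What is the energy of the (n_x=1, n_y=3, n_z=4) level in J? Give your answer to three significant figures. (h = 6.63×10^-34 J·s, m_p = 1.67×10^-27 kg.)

E = 1.69×10^-12 J

For a 3D rectangular well E = (h²/8m_p)·Σ n_i²/L_i² = (6.63×10^-34)²/(8·1.67×10^-27) · [1²/(39.1 fm)² + 3²/(119 fm)² + 4²/(17.9 fm)²].
Evaluating gives E = 1.69×10^-12 J.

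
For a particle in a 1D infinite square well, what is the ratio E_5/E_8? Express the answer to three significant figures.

0.391

E_n ∝ n², so E_5/E_8 = 5²/8² = 25/64 = 0.391.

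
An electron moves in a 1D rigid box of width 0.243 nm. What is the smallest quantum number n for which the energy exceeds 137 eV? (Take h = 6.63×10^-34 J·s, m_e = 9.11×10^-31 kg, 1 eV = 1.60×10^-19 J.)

n = 5

E_1 = h²/(8m_eL²) = 1.021×10^-18 J = 6.381 eV.
Need n² > 137/6.381 = 21.47, i.e. n > 4.634.
The smallest integer satisfying this is n = 5.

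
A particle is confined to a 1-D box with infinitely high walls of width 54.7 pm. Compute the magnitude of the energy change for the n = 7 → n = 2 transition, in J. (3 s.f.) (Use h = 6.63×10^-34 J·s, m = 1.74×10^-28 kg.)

|ΔE| = 4.75×10^-18 J

E_1 = h²/(8mL²) = 1.055×10^-19 J.
|ΔE| = |7² − 2²|·E_1 = 45·1.055×10^-19 J = 4.75×10^-18 J.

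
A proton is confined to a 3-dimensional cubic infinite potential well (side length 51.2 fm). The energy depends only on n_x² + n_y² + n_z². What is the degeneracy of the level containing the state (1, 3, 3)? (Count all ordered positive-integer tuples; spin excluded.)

degeneracy = 3

The level has n_x² + n_y² + n_z² = 19. The ordered positive-integer solutions are (1, 3, 3), (3, 1, 3), (3, 3, 1).
That gives 3 states.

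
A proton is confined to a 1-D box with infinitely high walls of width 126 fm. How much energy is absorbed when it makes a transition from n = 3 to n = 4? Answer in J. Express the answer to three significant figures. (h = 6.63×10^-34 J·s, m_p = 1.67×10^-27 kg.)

E_1 = h²/(8m_pL²) = 2.072×10^-15 J.
|ΔE| = |3² − 4²|·E_1 = 7·2.072×10^-15 J = 1.45×10^-14 J.

|ΔE| = 1.45×10^-14 J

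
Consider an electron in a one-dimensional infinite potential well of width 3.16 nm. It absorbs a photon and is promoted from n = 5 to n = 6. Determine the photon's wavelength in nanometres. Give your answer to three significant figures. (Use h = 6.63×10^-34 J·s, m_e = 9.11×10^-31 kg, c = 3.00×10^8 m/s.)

E_1 = h²/(8m_eL²) = 6.040×10^-21 J, so ΔE = (6² − 5²)E_1 = 6.644×10^-20 J.
λ = hc/ΔE = (6.63×10^-34·3.00×10^8)/6.644×10^-20 = 2.99×10^-6 m = 2.99×10^3 nm.

λ = 2.99×10^3 nm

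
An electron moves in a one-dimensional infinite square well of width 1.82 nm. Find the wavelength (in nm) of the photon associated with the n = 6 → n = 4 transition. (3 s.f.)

λ = 546 nm

E_1 = h²/(8m_eL²) = 1.819×10^-20 J, so ΔE = (6² − 4²)E_1 = 3.638×10^-19 J.
λ = hc/ΔE = (6.626×10^-34·2.998×10^8)/3.638×10^-19 = 5.46×10^-7 m = 546 nm.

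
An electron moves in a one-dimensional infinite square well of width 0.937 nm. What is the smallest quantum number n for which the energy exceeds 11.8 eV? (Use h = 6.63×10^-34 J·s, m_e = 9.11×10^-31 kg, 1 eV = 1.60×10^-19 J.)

n = 6

E_1 = h²/(8m_eL²) = 6.870×10^-20 J = 0.4294 eV.
Need n² > 11.8/0.4294 = 27.48, i.e. n > 5.242.
The smallest integer satisfying this is n = 6.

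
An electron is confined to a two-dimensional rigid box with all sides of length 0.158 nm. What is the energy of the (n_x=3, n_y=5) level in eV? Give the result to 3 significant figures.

For a 2D rectangular well E = (h²/8m_e)·Σ n_i²/L_i² = (6.626×10^-34)²/(8·9.109×10^-31) · [3²/(0.158 nm)² + 5²/(0.158 nm)²].
Evaluating gives E = 8.206×10^-17 J = 512 eV.

E = 512 eV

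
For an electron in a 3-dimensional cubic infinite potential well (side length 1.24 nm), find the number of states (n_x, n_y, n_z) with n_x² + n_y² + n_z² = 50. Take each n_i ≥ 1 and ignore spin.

degeneracy = 6

The level has n_x² + n_y² + n_z² = 50. The ordered positive-integer solutions are (3, 4, 5), (3, 5, 4), (4, 3, 5), (4, 5, 3), (5, 3, 4), (5, 4, 3).
That gives 6 states.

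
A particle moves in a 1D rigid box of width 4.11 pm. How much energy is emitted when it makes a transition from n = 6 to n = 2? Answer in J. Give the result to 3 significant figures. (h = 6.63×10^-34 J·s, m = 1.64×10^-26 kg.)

|ΔE| = 6.35×10^-18 J

E_1 = h²/(8mL²) = 1.983×10^-19 J.
|ΔE| = |6² − 2²|·E_1 = 32·1.983×10^-19 J = 6.35×10^-18 J.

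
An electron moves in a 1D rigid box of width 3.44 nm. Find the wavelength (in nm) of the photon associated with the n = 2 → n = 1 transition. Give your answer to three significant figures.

E_1 = h²/(8m_eL²) = 5.091×10^-21 J, so ΔE = (2² − 1²)E_1 = 1.527×10^-20 J.
λ = hc/ΔE = (6.626×10^-34·2.998×10^8)/1.527×10^-20 = 1.30×10^-5 m = 1.30×10^4 nm.

λ = 1.30×10^4 nm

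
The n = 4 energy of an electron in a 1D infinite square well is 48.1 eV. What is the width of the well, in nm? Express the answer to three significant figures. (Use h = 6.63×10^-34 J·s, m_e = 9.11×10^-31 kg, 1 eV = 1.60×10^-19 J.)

From E_n = n²h²/(8m_eL²), L = n·h/√(8m_eE_n).
E_4 = 48.1 eV = 7.696×10^-18 J, so L = 4·6.63×10^-34/√(8·9.11×10^-31·7.696×10^-18) = 3.54×10^-10 m = 0.354 nm.

L = 0.354 nm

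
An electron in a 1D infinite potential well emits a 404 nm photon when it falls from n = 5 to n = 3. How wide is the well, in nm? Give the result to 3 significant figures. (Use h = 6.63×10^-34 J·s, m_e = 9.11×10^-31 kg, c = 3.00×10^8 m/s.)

L = 1.40 nm

The photon carries ΔE = hc/λ = 6.63×10^-34·3.00×10^8/4.04×10^-7 m = 4.923×10^-19 J.
Since ΔE = (5² − 3²)E_1, E_1 = 3.077×10^-20 J, and L = h/√(8m_eE_1) = 1.40×10^-9 m = 1.40 nm.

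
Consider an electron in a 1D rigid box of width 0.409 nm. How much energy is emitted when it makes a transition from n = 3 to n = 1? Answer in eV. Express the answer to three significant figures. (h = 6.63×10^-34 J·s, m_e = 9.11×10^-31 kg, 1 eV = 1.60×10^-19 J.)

E_1 = h²/(8m_eL²) = 3.606×10^-19 J.
|ΔE| = |3² − 1²|·E_1 = 8·3.606×10^-19 J = 2.885×10^-18 J = 18.0 eV.

|ΔE| = 18.0 eV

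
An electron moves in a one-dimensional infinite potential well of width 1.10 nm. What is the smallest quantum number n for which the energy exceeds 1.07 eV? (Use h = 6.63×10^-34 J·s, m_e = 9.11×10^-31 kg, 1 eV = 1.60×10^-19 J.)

E_1 = h²/(8m_eL²) = 4.985×10^-20 J = 0.3116 eV.
Need n² > 1.07/0.3116 = 3.434, i.e. n > 1.853.
The smallest integer satisfying this is n = 2.

n = 2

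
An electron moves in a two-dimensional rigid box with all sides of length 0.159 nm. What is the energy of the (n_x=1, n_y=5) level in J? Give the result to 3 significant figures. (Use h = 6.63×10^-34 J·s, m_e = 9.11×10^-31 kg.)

For a 2D rectangular well E = (h²/8m_e)·Σ n_i²/L_i² = (6.63×10^-34)²/(8·9.11×10^-31) · [1²/(0.159 nm)² + 5²/(0.159 nm)²].
Evaluating gives E = 6.20×10^-17 J.

E = 6.20×10^-17 J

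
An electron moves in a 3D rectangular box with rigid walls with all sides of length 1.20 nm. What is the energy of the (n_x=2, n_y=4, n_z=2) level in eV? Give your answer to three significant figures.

E = 6.27 eV

For a 3D rectangular well E = (h²/8m_e)·Σ n_i²/L_i² = (6.626×10^-34)²/(8·9.109×10^-31) · [2²/(1.20 nm)² + 4²/(1.20 nm)² + 2²/(1.20 nm)²].
Evaluating gives E = 1.004×10^-18 J = 6.27 eV.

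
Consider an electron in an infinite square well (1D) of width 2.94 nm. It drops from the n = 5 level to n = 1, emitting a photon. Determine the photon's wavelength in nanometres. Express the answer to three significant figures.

E_1 = h²/(8m_eL²) = 6.970×10^-21 J, so ΔE = (5² − 1²)E_1 = 1.673×10^-19 J.
λ = hc/ΔE = (6.626×10^-34·2.998×10^8)/1.673×10^-19 = 1.19×10^-6 m = 1.19×10^3 nm.

λ = 1.19×10^3 nm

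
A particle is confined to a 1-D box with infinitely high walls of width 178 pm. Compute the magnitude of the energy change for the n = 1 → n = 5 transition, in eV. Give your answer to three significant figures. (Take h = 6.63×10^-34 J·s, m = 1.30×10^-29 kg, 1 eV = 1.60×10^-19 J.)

E_1 = h²/(8mL²) = 1.334×10^-19 J.
|ΔE| = |1² − 5²|·E_1 = 24·1.334×10^-19 J = 3.202×10^-18 J = 20.0 eV.

|ΔE| = 20.0 eV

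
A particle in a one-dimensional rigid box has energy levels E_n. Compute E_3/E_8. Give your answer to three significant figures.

0.141

E_n ∝ n², so E_3/E_8 = 3²/8² = 9/64 = 0.141.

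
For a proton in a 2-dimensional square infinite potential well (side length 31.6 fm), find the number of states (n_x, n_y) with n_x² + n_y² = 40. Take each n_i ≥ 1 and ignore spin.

degeneracy = 2

The level has n_x² + n_y² = 40. The ordered positive-integer solutions are (2, 6), (6, 2).
That gives 2 states.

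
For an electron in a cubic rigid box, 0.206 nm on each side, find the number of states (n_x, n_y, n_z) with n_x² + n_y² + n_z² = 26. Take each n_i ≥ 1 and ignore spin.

degeneracy = 6

The level has n_x² + n_y² + n_z² = 26. The ordered positive-integer solutions are (1, 3, 4), (1, 4, 3), (3, 1, 4), (3, 4, 1), (4, 1, 3), (4, 3, 1).
That gives 6 states.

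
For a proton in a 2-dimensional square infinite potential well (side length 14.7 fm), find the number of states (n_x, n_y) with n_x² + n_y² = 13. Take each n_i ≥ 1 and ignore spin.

The level has n_x² + n_y² = 13. The ordered positive-integer solutions are (2, 3), (3, 2).
That gives 2 states.

degeneracy = 2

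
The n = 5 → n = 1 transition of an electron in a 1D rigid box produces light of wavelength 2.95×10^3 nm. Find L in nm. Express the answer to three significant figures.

L = 4.63 nm

The photon carries ΔE = hc/λ = 6.626×10^-34·2.998×10^8/2.95×10^-6 m = 6.734×10^-20 J.
Since ΔE = (5² − 1²)E_1, E_1 = 2.806×10^-21 J, and L = h/√(8m_eE_1) = 4.63×10^-9 m = 4.63 nm.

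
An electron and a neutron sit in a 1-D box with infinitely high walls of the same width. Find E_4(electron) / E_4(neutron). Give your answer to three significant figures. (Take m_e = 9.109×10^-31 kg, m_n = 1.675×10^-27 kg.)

1.84×10^3

E_n ∝ 1/m at fixed n and L, so the ratio is m_n/m_e = 1.675×10^-27/9.109×10^-31 = 1.84×10^3.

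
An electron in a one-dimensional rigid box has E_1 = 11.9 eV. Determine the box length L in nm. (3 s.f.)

From E_n = n²h²/(8m_eL²), L = n·h/√(8m_eE_n).
E_1 = 11.9 eV = 1.906×10^-18 J, so L = 1·6.626×10^-34/√(8·9.109×10^-31·1.906×10^-18) = 1.78×10^-10 m = 0.178 nm.

L = 0.178 nm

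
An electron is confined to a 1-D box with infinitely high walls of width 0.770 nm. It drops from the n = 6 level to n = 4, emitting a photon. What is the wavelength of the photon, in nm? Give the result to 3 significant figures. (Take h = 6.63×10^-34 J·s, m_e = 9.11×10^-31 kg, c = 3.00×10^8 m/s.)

E_1 = h²/(8m_eL²) = 1.017×10^-19 J, so ΔE = (6² − 4²)E_1 = 2.034×10^-18 J.
λ = hc/ΔE = (6.63×10^-34·3.00×10^8)/2.034×10^-18 = 9.78×10^-8 m = 97.8 nm.

λ = 97.8 nm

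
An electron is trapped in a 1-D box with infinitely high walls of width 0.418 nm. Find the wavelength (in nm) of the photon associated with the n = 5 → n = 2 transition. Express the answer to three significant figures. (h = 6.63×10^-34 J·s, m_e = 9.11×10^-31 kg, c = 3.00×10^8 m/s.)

E_1 = h²/(8m_eL²) = 3.452×10^-19 J, so ΔE = (5² − 2²)E_1 = 7.249×10^-18 J.
λ = hc/ΔE = (6.63×10^-34·3.00×10^8)/7.249×10^-18 = 2.74×10^-8 m = 27.4 nm.

λ = 27.4 nm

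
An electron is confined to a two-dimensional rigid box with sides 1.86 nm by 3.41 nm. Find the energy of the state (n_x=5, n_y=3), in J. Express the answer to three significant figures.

For a 2D rectangular well E = (h²/8m_e)·Σ n_i²/L_i² = (6.626×10^-34)²/(8·9.109×10^-31) · [5²/(1.86 nm)² + 3²/(3.41 nm)²].
Evaluating gives E = 4.82×10^-19 J.

E = 4.82×10^-19 J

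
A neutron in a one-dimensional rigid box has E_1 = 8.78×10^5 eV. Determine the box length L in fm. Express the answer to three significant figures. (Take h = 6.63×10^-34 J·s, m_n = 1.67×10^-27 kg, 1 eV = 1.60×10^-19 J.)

L = 15.3 fm

From E_n = n²h²/(8m_nL²), L = n·h/√(8m_nE_n).
E_1 = 8.78×10^5 eV = 1.405×10^-13 J, so L = 1·6.63×10^-34/√(8·1.67×10^-27·1.405×10^-13) = 1.53×10^-14 m = 15.3 fm.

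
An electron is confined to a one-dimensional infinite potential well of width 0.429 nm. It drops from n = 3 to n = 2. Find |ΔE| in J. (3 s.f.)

E_1 = h²/(8m_eL²) = 3.274×10^-19 J.
|ΔE| = |3² − 2²|·E_1 = 5·3.274×10^-19 J = 1.64×10^-18 J.

|ΔE| = 1.64×10^-18 J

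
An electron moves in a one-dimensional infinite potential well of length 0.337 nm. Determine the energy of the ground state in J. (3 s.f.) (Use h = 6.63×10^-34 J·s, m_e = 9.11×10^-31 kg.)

For an infinite well E_n = n²h²/(8m_eL²), so E_1 = h²/(8m_eL²) = (6.63×10^-34)²/(8·9.11×10^-31·(3.37×10^-10 m)²) = 5.311×10^-19 J.

E_1 = 5.31×10^-19 J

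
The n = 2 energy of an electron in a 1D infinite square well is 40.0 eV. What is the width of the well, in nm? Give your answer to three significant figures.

L = 0.194 nm

From E_n = n²h²/(8m_eL²), L = n·h/√(8m_eE_n).
E_2 = 40.0 eV = 6.408×10^-18 J, so L = 2·6.626×10^-34/√(8·9.109×10^-31·6.408×10^-18) = 1.94×10^-10 m = 0.194 nm.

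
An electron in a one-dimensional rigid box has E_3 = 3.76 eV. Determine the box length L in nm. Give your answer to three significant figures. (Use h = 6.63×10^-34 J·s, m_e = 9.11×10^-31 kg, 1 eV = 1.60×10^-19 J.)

From E_n = n²h²/(8m_eL²), L = n·h/√(8m_eE_n).
E_3 = 3.76 eV = 6.016×10^-19 J, so L = 3·6.63×10^-34/√(8·9.11×10^-31·6.016×10^-19) = 9.50×10^-10 m = 0.950 nm.

L = 0.950 nm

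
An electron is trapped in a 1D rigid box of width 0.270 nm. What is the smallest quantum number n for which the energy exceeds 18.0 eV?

E_1 = h²/(8m_eL²) = 8.264×10^-19 J = 5.159 eV.
Need n² > 18.0/5.159 = 3.489, i.e. n > 1.868.
The smallest integer satisfying this is n = 2.

n = 2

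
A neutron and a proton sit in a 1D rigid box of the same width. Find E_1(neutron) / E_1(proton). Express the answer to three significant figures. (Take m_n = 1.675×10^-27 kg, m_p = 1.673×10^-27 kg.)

0.999

E_n ∝ 1/m at fixed n and L, so the ratio is m_p/m_n = 1.673×10^-27/1.675×10^-27 = 0.999.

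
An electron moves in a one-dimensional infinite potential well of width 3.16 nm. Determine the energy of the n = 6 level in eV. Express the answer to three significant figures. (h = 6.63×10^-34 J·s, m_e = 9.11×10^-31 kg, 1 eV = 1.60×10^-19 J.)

For an infinite well E_n = n²h²/(8m_eL²), so E_1 = h²/(8m_eL²) = (6.63×10^-34)²/(8·9.11×10^-31·(3.16×10^-9 m)²) = 6.040×10^-21 J.
Then E_6 = 6²·E_1 = 36·6.040×10^-21 J = 2.174×10^-19 J.
Converting, E_6 = 2.174×10^-19 J / (1.60×10^-19 J/eV) = 1.36 eV.

E_6 = 1.36 eV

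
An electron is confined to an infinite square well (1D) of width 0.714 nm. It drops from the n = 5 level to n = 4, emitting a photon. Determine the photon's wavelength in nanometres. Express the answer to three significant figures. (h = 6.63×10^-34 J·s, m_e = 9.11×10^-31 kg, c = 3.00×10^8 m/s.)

λ = 187 nm

E_1 = h²/(8m_eL²) = 1.183×10^-19 J, so ΔE = (5² − 4²)E_1 = 1.065×10^-18 J.
λ = hc/ΔE = (6.63×10^-34·3.00×10^8)/1.065×10^-18 = 1.87×10^-7 m = 187 nm.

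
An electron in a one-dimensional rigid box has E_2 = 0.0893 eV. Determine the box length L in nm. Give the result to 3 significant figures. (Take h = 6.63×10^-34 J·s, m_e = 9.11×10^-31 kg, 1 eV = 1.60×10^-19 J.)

From E_n = n²h²/(8m_eL²), L = n·h/√(8m_eE_n).
E_2 = 0.0893 eV = 1.429×10^-20 J, so L = 2·6.63×10^-34/√(8·9.11×10^-31·1.429×10^-20) = 4.11×10^-9 m = 4.11 nm.

L = 4.11 nm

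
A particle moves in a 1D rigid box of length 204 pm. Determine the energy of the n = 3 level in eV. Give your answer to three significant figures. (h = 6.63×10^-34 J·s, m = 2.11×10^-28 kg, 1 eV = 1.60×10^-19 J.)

E_3 = 0.352 eV

For an infinite well E_n = n²h²/(8mL²), so E_1 = h²/(8mL²) = (6.63×10^-34)²/(8·2.11×10^-28·(2.04×10^-10 m)²) = 6.257×10^-21 J.
Then E_3 = 3²·E_1 = 9·6.257×10^-21 J = 5.631×10^-20 J.
Converting, E_3 = 5.631×10^-20 J / (1.60×10^-19 J/eV) = 0.352 eV.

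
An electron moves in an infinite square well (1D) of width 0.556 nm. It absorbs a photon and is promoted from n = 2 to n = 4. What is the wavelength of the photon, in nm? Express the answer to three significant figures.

λ = 84.9 nm

E_1 = h²/(8m_eL²) = 1.949×10^-19 J, so ΔE = (4² − 2²)E_1 = 2.339×10^-18 J.
λ = hc/ΔE = (6.626×10^-34·2.998×10^8)/2.339×10^-18 = 8.49×10^-8 m = 84.9 nm.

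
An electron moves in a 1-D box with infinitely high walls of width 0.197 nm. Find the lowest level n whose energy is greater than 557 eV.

n = 8

E_1 = h²/(8m_eL²) = 1.552×10^-18 J = 9.688 eV.
Need n² > 557/9.688 = 57.49, i.e. n > 7.582.
The smallest integer satisfying this is n = 8.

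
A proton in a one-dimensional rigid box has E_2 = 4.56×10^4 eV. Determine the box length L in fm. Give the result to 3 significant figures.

From E_n = n²h²/(8m_pL²), L = n·h/√(8m_pE_n).
E_2 = 4.56×10^4 eV = 7.305×10^-15 J, so L = 2·6.626×10^-34/√(8·1.673×10^-27·7.305×10^-15) = 1.34×10^-13 m = 134 fm.

L = 134 fm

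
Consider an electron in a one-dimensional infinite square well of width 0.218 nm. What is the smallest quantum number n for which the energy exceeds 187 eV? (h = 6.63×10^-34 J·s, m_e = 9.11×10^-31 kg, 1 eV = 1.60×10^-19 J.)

E_1 = h²/(8m_eL²) = 1.269×10^-18 J = 7.931 eV.
Need n² > 187/7.931 = 23.58, i.e. n > 4.856.
The smallest integer satisfying this is n = 5.

n = 5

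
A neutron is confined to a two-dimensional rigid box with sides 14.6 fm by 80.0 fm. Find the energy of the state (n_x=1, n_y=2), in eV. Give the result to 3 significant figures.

E = 1.09×10^6 eV

For a 2D rectangular well E = (h²/8m_n)·Σ n_i²/L_i² = (6.626×10^-34)²/(8·1.675×10^-27) · [1²/(14.6 fm)² + 2²/(80.0 fm)²].
Evaluating gives E = 1.742×10^-13 J = 1.09×10^6 eV.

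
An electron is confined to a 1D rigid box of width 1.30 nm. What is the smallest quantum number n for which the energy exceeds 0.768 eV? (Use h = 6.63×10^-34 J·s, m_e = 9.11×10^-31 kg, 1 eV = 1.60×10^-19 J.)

n = 2

E_1 = h²/(8m_eL²) = 3.569×10^-20 J = 0.2231 eV.
Need n² > 0.768/0.2231 = 3.442, i.e. n > 1.855.
The smallest integer satisfying this is n = 2.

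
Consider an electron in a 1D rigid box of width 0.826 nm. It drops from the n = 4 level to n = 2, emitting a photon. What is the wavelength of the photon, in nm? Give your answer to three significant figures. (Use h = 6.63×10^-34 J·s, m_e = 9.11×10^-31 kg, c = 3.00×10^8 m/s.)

λ = 187 nm

E_1 = h²/(8m_eL²) = 8.840×10^-20 J, so ΔE = (4² − 2²)E_1 = 1.061×10^-18 J.
λ = hc/ΔE = (6.63×10^-34·3.00×10^8)/1.061×10^-18 = 1.87×10^-7 m = 187 nm.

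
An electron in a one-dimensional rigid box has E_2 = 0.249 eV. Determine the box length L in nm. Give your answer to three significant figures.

From E_n = n²h²/(8m_eL²), L = n·h/√(8m_eE_n).
E_2 = 0.249 eV = 3.989×10^-20 J, so L = 2·6.626×10^-34/√(8·9.109×10^-31·3.989×10^-20) = 2.46×10^-9 m = 2.46 nm.

L = 2.46 nm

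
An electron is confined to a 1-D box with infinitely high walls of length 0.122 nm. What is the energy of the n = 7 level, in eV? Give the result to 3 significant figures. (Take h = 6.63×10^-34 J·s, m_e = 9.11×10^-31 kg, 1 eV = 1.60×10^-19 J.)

For an infinite well E_n = n²h²/(8m_eL²), so E_1 = h²/(8m_eL²) = (6.63×10^-34)²/(8·9.11×10^-31·(1.22×10^-10 m)²) = 4.052×10^-18 J.
Then E_7 = 7²·E_1 = 49·4.052×10^-18 J = 1.985×10^-16 J.
Converting, E_7 = 1.985×10^-16 J / (1.60×10^-19 J/eV) = 1.24×10^3 eV.

E_7 = 1.24×10^3 eV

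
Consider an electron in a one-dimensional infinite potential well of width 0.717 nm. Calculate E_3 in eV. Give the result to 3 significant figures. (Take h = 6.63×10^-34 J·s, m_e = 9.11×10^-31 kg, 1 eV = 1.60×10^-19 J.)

E_3 = 6.60 eV

For an infinite well E_n = n²h²/(8m_eL²), so E_1 = h²/(8m_eL²) = (6.63×10^-34)²/(8·9.11×10^-31·(7.17×10^-10 m)²) = 1.173×10^-19 J.
Then E_3 = 3²·E_1 = 9·1.173×10^-19 J = 1.056×10^-18 J.
Converting, E_3 = 1.056×10^-18 J / (1.60×10^-19 J/eV) = 6.60 eV.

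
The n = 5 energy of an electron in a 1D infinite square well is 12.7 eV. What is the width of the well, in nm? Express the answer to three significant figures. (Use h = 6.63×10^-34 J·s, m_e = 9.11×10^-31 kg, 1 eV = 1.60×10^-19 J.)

L = 0.861 nm

From E_n = n²h²/(8m_eL²), L = n·h/√(8m_eE_n).
E_5 = 12.7 eV = 2.032×10^-18 J, so L = 5·6.63×10^-34/√(8·9.11×10^-31·2.032×10^-18) = 8.61×10^-10 m = 0.861 nm.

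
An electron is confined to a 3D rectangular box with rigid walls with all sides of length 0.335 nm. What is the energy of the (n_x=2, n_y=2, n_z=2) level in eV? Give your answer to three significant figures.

E = 40.2 eV

For a 3D rectangular well E = (h²/8m_e)·Σ n_i²/L_i² = (6.626×10^-34)²/(8·9.109×10^-31) · [2²/(0.335 nm)² + 2²/(0.335 nm)² + 2²/(0.335 nm)²].
Evaluating gives E = 6.442×10^-18 J = 40.2 eV.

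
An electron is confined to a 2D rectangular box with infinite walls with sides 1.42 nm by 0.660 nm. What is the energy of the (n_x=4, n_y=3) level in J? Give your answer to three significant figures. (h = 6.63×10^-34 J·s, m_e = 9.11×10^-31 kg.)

For a 2D rectangular well E = (h²/8m_e)·Σ n_i²/L_i² = (6.63×10^-34)²/(8·9.11×10^-31) · [4²/(1.42 nm)² + 3²/(0.660 nm)²].
Evaluating gives E = 1.72×10^-18 J.

E = 1.72×10^-18 J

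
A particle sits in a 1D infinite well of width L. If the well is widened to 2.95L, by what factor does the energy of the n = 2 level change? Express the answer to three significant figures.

E_n ∝ 1/L², so the energy scales by 1/2.95² = 0.115.

0.115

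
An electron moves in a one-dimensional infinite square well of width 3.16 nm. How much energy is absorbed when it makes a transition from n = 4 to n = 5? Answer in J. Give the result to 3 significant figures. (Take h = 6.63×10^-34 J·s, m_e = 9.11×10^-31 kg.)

|ΔE| = 5.44×10^-20 J

E_1 = h²/(8m_eL²) = 6.040×10^-21 J.
|ΔE| = |4² − 5²|·E_1 = 9·6.040×10^-21 J = 5.44×10^-20 J.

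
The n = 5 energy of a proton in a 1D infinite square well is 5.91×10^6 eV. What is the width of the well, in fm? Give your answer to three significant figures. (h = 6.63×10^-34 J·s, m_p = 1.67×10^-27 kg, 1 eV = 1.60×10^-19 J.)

From E_n = n²h²/(8m_pL²), L = n·h/√(8m_pE_n).
E_5 = 5.91×10^6 eV = 9.456×10^-13 J, so L = 5·6.63×10^-34/√(8·1.67×10^-27·9.456×10^-13) = 2.95×10^-14 m = 29.5 fm.

L = 29.5 fm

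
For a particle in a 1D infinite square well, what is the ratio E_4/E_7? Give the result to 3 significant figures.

0.327

E_n ∝ n², so E_4/E_7 = 4²/7² = 16/49 = 0.327.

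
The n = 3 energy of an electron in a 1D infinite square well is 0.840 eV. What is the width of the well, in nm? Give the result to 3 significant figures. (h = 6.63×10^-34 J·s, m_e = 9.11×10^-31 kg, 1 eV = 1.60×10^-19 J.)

From E_n = n²h²/(8m_eL²), L = n·h/√(8m_eE_n).
E_3 = 0.840 eV = 1.344×10^-19 J, so L = 3·6.63×10^-34/√(8·9.11×10^-31·1.344×10^-19) = 2.01×10^-9 m = 2.01 nm.

L = 2.01 nm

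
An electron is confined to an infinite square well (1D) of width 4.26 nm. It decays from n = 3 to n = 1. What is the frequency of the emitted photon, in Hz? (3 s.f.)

f = 4.01×10^13 Hz

E_1 = h²/(8m_eL²) = 3.320×10^-21 J and ΔE = (3² − 1²)E_1 = 2.656×10^-20 J.
f = ΔE/h = 2.656×10^-20/6.626×10^-34 = 4.01×10^13 Hz.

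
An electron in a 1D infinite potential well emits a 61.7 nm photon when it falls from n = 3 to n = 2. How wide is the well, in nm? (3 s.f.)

L = 0.306 nm

The photon carries ΔE = hc/λ = 6.626×10^-34·2.998×10^8/6.17×10^-8 m = 3.220×10^-18 J.
Since ΔE = (3² − 2²)E_1, E_1 = 6.440×10^-19 J, and L = h/√(8m_eE_1) = 3.06×10^-10 m = 0.306 nm.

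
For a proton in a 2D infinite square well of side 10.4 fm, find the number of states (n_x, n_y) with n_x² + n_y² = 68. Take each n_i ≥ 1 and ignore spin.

degeneracy = 2

The level has n_x² + n_y² = 68. The ordered positive-integer solutions are (2, 8), (8, 2).
That gives 2 states.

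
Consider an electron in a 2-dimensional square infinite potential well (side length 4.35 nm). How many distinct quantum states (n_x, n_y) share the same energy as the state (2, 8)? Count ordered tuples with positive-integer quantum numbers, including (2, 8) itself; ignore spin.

degeneracy = 2

The level has n_x² + n_y² = 68. The ordered positive-integer solutions are (2, 8), (8, 2).
That gives 2 states.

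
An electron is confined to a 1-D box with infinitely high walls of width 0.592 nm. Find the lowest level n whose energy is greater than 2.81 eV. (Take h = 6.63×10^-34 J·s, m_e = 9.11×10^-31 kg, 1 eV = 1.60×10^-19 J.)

n = 2

E_1 = h²/(8m_eL²) = 1.721×10^-19 J = 1.076 eV.
Need n² > 2.81/1.076 = 2.612, i.e. n > 1.616.
The smallest integer satisfying this is n = 2.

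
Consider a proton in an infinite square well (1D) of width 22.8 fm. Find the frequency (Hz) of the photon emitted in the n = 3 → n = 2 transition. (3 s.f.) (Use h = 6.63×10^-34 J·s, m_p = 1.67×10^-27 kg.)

f = 4.77×10^20 Hz

E_1 = h²/(8m_pL²) = 6.329×10^-14 J and ΔE = (3² − 2²)E_1 = 3.165×10^-13 J.
f = ΔE/h = 3.165×10^-13/6.63×10^-34 = 4.77×10^20 Hz.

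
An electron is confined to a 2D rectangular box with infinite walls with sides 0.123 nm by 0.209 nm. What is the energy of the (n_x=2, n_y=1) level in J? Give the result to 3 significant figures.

E = 1.73×10^-17 J

For a 2D rectangular well E = (h²/8m_e)·Σ n_i²/L_i² = (6.626×10^-34)²/(8·9.109×10^-31) · [2²/(0.123 nm)² + 1²/(0.209 nm)²].
Evaluating gives E = 1.73×10^-17 J.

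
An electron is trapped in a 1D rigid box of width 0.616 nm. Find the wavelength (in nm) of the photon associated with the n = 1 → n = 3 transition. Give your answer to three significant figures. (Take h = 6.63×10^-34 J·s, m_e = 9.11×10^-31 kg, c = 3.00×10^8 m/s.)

λ = 156 nm

E_1 = h²/(8m_eL²) = 1.589×10^-19 J, so ΔE = (3² − 1²)E_1 = 1.271×10^-18 J.
λ = hc/ΔE = (6.63×10^-34·3.00×10^8)/1.271×10^-18 = 1.56×10^-7 m = 156 nm.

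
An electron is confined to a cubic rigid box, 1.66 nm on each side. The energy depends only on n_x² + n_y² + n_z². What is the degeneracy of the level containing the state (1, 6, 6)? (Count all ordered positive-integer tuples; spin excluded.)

degeneracy = 3

The level has n_x² + n_y² + n_z² = 73. The ordered positive-integer solutions are (1, 6, 6), (6, 1, 6), (6, 6, 1).
That gives 3 states.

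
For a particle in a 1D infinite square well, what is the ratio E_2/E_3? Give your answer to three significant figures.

E_n ∝ n², so E_2/E_3 = 2²/3² = 4/9 = 0.444.

0.444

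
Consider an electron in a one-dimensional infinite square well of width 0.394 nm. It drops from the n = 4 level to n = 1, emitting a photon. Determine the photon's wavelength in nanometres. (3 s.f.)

λ = 34.1 nm

E_1 = h²/(8m_eL²) = 3.881×10^-19 J, so ΔE = (4² − 1²)E_1 = 5.821×10^-18 J.
λ = hc/ΔE = (6.626×10^-34·2.998×10^8)/5.821×10^-18 = 3.41×10^-8 m = 34.1 nm.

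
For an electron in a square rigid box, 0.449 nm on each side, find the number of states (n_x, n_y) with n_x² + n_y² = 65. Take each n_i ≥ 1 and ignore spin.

degeneracy = 4

The level has n_x² + n_y² = 65. The ordered positive-integer solutions are (1, 8), (4, 7), (7, 4), (8, 1).
That gives 4 states.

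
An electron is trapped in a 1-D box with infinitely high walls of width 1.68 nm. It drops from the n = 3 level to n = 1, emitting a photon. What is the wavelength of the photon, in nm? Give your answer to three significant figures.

E_1 = h²/(8m_eL²) = 2.135×10^-20 J, so ΔE = (3² − 1²)E_1 = 1.708×10^-19 J.
λ = hc/ΔE = (6.626×10^-34·2.998×10^8)/1.708×10^-19 = 1.16×10^-6 m = 1.16×10^3 nm.

λ = 1.16×10^3 nm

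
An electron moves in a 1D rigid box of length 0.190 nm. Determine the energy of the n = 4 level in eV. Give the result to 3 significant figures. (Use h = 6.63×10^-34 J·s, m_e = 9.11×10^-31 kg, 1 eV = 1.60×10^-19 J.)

E_4 = 167 eV

For an infinite well E_n = n²h²/(8m_eL²), so E_1 = h²/(8m_eL²) = (6.63×10^-34)²/(8·9.11×10^-31·(1.90×10^-10 m)²) = 1.671×10^-18 J.
Then E_4 = 4²·E_1 = 16·1.671×10^-18 J = 2.674×10^-17 J.
Converting, E_4 = 2.674×10^-17 J / (1.60×10^-19 J/eV) = 167 eV.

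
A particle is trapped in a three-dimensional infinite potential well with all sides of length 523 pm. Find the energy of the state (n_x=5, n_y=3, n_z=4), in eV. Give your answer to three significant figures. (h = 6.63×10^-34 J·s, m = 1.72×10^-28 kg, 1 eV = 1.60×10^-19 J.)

For a 3D rectangular well E = (h²/8m)·Σ n_i²/L_i² = (6.63×10^-34)²/(8·1.72×10^-28) · [5²/(523 pm)² + 3²/(523 pm)² + 4²/(523 pm)²].
Evaluating gives E = 5.839×10^-20 J = 0.365 eV.

E = 0.365 eV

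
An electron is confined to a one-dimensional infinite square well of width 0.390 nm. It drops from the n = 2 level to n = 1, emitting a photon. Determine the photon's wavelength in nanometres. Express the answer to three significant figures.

λ = 167 nm

E_1 = h²/(8m_eL²) = 3.961×10^-19 J, so ΔE = (2² − 1²)E_1 = 1.188×10^-18 J.
λ = hc/ΔE = (6.626×10^-34·2.998×10^8)/1.188×10^-18 = 1.67×10^-7 m = 167 nm.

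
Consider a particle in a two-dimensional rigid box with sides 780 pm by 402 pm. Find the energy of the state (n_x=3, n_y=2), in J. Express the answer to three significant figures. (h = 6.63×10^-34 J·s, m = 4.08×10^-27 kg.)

E = 5.33×10^-22 J

For a 2D rectangular well E = (h²/8m)·Σ n_i²/L_i² = (6.63×10^-34)²/(8·4.08×10^-27) · [3²/(780 pm)² + 2²/(402 pm)²].
Evaluating gives E = 5.33×10^-22 J.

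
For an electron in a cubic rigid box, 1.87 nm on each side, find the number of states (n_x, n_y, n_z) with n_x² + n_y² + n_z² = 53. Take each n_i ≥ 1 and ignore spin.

The level has n_x² + n_y² + n_z² = 53. The ordered positive-integer solutions are (1, 4, 6), (1, 6, 4), (4, 1, 6), (4, 6, 1), (6, 1, 4), (6, 4, 1).
That gives 6 states.

degeneracy = 6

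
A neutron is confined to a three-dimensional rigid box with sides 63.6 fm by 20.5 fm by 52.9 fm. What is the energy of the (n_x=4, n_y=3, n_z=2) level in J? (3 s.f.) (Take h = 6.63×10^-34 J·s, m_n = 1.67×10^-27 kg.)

E = 8.82×10^-13 J

For a 3D rectangular well E = (h²/8m_n)·Σ n_i²/L_i² = (6.63×10^-34)²/(8·1.67×10^-27) · [4²/(63.6 fm)² + 3²/(20.5 fm)² + 2²/(52.9 fm)²].
Evaluating gives E = 8.82×10^-13 J.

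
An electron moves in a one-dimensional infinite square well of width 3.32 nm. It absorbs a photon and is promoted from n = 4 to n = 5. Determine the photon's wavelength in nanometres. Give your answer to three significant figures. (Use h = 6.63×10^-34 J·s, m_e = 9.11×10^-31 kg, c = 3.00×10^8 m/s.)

E_1 = h²/(8m_eL²) = 5.472×10^-21 J, so ΔE = (5² − 4²)E_1 = 4.925×10^-20 J.
λ = hc/ΔE = (6.63×10^-34·3.00×10^8)/4.925×10^-20 = 4.04×10^-6 m = 4.04×10^3 nm.

λ = 4.04×10^3 nm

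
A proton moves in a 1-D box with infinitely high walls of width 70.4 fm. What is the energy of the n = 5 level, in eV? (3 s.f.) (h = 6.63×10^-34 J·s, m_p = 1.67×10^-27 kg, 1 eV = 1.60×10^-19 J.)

E_5 = 1.04×10^6 eV

For an infinite well E_n = n²h²/(8m_pL²), so E_1 = h²/(8m_pL²) = (6.63×10^-34)²/(8·1.67×10^-27·(7.04×10^-14 m)²) = 6.639×10^-15 J.
Then E_5 = 5²·E_1 = 25·6.639×10^-15 J = 1.660×10^-13 J.
Converting, E_5 = 1.660×10^-13 J / (1.60×10^-19 J/eV) = 1.04×10^6 eV.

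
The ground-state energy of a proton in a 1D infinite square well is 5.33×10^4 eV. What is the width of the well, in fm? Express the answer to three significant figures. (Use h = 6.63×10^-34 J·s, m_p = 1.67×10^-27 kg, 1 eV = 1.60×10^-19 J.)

From E_n = n²h²/(8m_pL²), L = n·h/√(8m_pE_n).
E_1 = 5.33×10^4 eV = 8.528×10^-15 J, so L = 1·6.63×10^-34/√(8·1.67×10^-27·8.528×10^-15) = 6.21×10^-14 m = 62.1 fm.

L = 62.1 fm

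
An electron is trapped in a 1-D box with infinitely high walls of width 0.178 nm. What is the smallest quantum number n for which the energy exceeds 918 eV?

E_1 = h²/(8m_eL²) = 1.902×10^-18 J = 11.87 eV.
Need n² > 918/11.87 = 77.34, i.e. n > 8.794.
The smallest integer satisfying this is n = 9.

n = 9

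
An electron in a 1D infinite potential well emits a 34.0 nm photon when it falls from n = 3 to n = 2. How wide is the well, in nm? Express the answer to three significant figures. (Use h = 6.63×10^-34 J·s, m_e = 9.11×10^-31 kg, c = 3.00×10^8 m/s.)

The photon carries ΔE = hc/λ = 6.63×10^-34·3.00×10^8/3.40×10^-8 m = 5.850×10^-18 J.
Since ΔE = (3² − 2²)E_1, E_1 = 1.170×10^-18 J, and L = h/√(8m_eE_1) = 2.27×10^-10 m = 0.227 nm.

L = 0.227 nm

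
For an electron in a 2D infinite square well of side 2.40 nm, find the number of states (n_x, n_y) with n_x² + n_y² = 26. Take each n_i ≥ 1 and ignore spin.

The level has n_x² + n_y² = 26. The ordered positive-integer solutions are (1, 5), (5, 1).
That gives 2 states.

degeneracy = 2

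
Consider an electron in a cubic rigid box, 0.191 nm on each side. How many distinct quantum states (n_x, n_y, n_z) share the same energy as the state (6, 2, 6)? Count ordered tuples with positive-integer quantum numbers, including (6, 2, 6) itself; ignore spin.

The level has n_x² + n_y² + n_z² = 76. The ordered positive-integer solutions are (2, 6, 6), (6, 2, 6), (6, 6, 2).
That gives 3 states.

degeneracy = 3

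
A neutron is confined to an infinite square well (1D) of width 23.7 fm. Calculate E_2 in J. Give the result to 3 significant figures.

E_2 = 2.33×10^-13 J

For an infinite well E_n = n²h²/(8m_nL²), so E_1 = h²/(8m_nL²) = (6.626×10^-34)²/(8·1.675×10^-27·(2.37×10^-14 m)²) = 5.833×10^-14 J.
Then E_2 = 2²·E_1 = 4·5.833×10^-14 J = 2.33×10^-13 J.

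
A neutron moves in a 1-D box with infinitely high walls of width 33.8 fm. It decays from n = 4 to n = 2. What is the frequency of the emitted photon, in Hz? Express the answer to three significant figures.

E_1 = h²/(8m_nL²) = 2.868×10^-14 J and ΔE = (4² − 2²)E_1 = 3.442×10^-13 J.
f = ΔE/h = 3.442×10^-13/6.626×10^-34 = 5.19×10^20 Hz.

f = 5.19×10^20 Hz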